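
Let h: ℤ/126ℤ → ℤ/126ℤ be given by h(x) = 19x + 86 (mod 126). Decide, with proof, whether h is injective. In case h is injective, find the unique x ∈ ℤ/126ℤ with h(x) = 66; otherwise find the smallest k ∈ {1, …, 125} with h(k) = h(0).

52

Recall: h is injective when h(s) = h(t) forces s = t.
If h(s) = h(t), then 19s ≡ 19t (mod 126). Because gcd(19, 126) = 1, we may cancel 19 to get s ≡ t (mod 126).
Thus h is injective.
We now compute 19⁻¹ mod 126 explicitly. Euclid's algorithm: 126 = 6·19 + 12, 19 = 1·12 + 7, 12 = 1·7 + 5, 7 = 1·5 + 2, 5 = 2·2 + 1; back-substituting gives 1 = 73·19 − 11·126, so 19⁻¹ ≡ 73 (mod 126).
Since h is injective, we compute h⁻¹(66): solve 19x + 86 ≡ 66 (mod 126), i.e. 19x ≡ 106 (mod 126).
Multiplying by 19⁻¹ = 73 gives x ≡ 73·106 = 7738 = 61·126 + 52 ≡ 52 (mod 126).
Check: h(52) = 19·52 + 86 = 1074 = 8·126 + 66 ≡ 66 (mod 126).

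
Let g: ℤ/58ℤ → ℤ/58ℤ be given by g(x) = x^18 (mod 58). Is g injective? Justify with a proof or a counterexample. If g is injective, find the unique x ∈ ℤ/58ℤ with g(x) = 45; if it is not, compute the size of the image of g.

g(28): Repeated squaring mod 58: 28^1 ≡ 28, 28^2 ≡ 28² = 784 ≡ 30, 28^4 ≡ 30² = 900 ≡ 30, 28^8 ≡ 30² = 900 ≡ 30, 28^16 ≡ 30² = 900 ≡ 30. Since 18 = 16 + 2, 28^18 ≡ 30·30: 30·30 = 900 ≡ 30. So 28^18 ≡ 30 (mod 58).
g(30): Repeated squaring mod 58: 30^1 ≡ 30, 30^2 ≡ 30² = 900 ≡ 30, 30^4 ≡ 30² = 900 ≡ 30, 30^8 ≡ 30² = 900 ≡ 30, 30^16 ≡ 30² = 900 ≡ 30. Since 18 = 16 + 2, 30^18 ≡ 30·30: 30·30 = 900 ≡ 30. So 30^18 ≡ 30 (mod 58).
So g(28) = g(30) = 30 while 28 ≠ 30, thus g is not injective.
Since g is not injective, we determine |image(g)|. Computing x^18 mod 58 for each x (by repeated squaring, reducing mod 58 at every step), the values g(0), g(1), …, g(57) are: 0, 1, 42, 35, 24, 45, 20, 23, 22, 7, 34, 33, 28, 25, 38, 9, 54, 57, 4, 5, 36, 51, 52, 49, 16, 53, 6, 13, 30, 29, 30, 13, 6, 53, 16, 49, 52, 51, 36, 5, 4, 57, 54, 9, 38, 25, 28, 33, 34, 7, 22, 23, 20, 45, 24, 35, 42, 1.
The distinct values are {0, 1, 4, 5, 6, 7, 9, 13, 16, 20, 22, 23, 24, 25, 28, 29, 30, 33, 34, 35, 36, 38, 42, 45, 49, 51, 52, 53, 54, 57}; there are 30 of them.

30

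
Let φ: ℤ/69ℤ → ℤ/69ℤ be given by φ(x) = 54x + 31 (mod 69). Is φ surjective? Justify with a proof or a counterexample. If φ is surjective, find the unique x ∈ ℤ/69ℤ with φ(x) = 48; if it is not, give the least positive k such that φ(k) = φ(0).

23

Recall that surjectivity means every element of the codomain has a preimage under φ.
Since gcd(54, 69) = 3, we have 54x ≡ 0 (mod 3) for all x, so φ(x) ≡ 1 (mod 3).
But 0 ≢ 1 (mod 3), so 0 ∈ ℤ/69ℤ has no preimage. Thus φ is not surjective.
Since φ is not surjective, we find the least positive k with φ(k) = φ(0): this means 54k ≡ 0 (mod 69), i.e. 69 ∣ 54k. Since gcd(54, 69) = 3, dividing through by 3 this holds exactly when 23 ∣ 18k, and as gcd(18, 23) = 1, exactly when 23 ∣ k.
The smallest positive such k is 23.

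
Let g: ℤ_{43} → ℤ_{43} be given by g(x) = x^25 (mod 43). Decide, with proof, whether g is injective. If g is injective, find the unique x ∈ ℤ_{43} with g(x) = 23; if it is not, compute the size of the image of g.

38

Since 43 is prime, the nonzero elements of ℤ_{43} form a cyclic group of order 42.
As gcd(25, 42) = 1, raising to the 25th power is a bijection on this group: if s^25 ≡ t^25 then (st^{−1})^25 = 1, and the only element of order dividing gcd(25, 42) = 1 is 1, so s = t.
With g(0) = 0 this makes g injective on all of ℤ_{43}, hence bijective (finite equal-size domain and codomain). In particular g is injective.
Since g is injective, we find the preimage of 23. The inverse of x ↦ x^25 on (ℤ_{43})^× is x ↦ x^37, because 25·37 = 925 = 22·42 + 1 ≡ 1 (mod 42) and x^{42} = 1 for x ≠ 0 (Fermat). So g⁻¹(23) = 23^37 mod 43.
Repeated squaring mod 43: 23^1 ≡ 23, 23^2 ≡ 23² = 529 ≡ 13, 23^4 ≡ 13² = 169 ≡ 40, 23^8 ≡ 40² = 1600 ≡ 9, 23^16 ≡ 9² = 81 ≡ 38, 23^32 ≡ 38² = 1444 ≡ 25. Since 37 = 32 + 4 + 1, 23^37 ≡ 25·40·23: 25·40 = 1000 ≡ 11, then 11·23 = 253 ≡ 38. So 23^37 ≡ 38 (mod 43).
Hence g⁻¹(23) = 38.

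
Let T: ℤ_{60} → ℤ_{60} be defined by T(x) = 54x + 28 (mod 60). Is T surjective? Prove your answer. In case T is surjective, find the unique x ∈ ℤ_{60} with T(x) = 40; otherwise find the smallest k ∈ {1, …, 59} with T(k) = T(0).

10

Since gcd(54, 60) = 6, we have 54x ≡ 0 (mod 6) for all x, so T(x) ≡ 4 (mod 6).
But 0 ≢ 4 (mod 6), so 0 ∈ ℤ_{60} has no preimage. Therefore T is not surjective.
Since T is not surjective, we find the least positive k with T(k) = T(0): this means 54k ≡ 0 (mod 60), i.e. 60 ∣ 54k. Since gcd(54, 60) = 6, dividing through by 6 this holds exactly when 10 ∣ 9k, and as gcd(9, 10) = 1, exactly when 10 ∣ k.
The smallest positive such k is 10.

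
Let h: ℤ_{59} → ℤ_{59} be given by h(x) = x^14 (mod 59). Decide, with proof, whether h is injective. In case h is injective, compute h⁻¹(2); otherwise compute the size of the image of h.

30

h(29): Repeated squaring mod 59: 29^1 ≡ 29, 29^2 ≡ 29² = 841 ≡ 15, 29^4 ≡ 15² = 225 ≡ 48, 29^8 ≡ 48² = 2304 ≡ 3. Since 14 = 8 + 4 + 2, 29^14 ≡ 3·48·15: 3·48 = 144 ≡ 26, then 26·15 = 390 ≡ 36. So 29^14 ≡ 36 (mod 59).
h(30): Repeated squaring mod 59: 30^1 ≡ 30, 30^2 ≡ 30² = 900 ≡ 15, 30^4 ≡ 15² = 225 ≡ 48, 30^8 ≡ 48² = 2304 ≡ 3. Since 14 = 8 + 4 + 2, 30^14 ≡ 3·48·15: 3·48 = 144 ≡ 26, then 26·15 = 390 ≡ 36. So 30^14 ≡ 36 (mod 59).
So h(29) = h(30) = 36 while 29 ≠ 30, thus h is not injective.
Since h is not injective, we determine |image(h)|. Computing x^14 mod 59 for each x (by repeated squaring, reducing mod 59 at every step), the values h(0), h(1), …, h(58) are: 0, 1, 41, 16, 29, 22, 7, 28, 9, 20, 17, 4, 51, 3, 27, 57, 15, 19, 53, 21, 48, 35, 46, 49, 26, 12, 5, 25, 45, 36, 36, 45, 25, 5, 12, 26, 49, 46, 35, 48, 21, 53, 19, 15, 57, 27, 3, 51, 4, 17, 20, 9, 28, 7, 22, 29, 16, 41, 1.
The distinct values are {0, 1, 3, 4, 5, 7, 9, 12, 15, 16, 17, 19, 20, 21, 22, 25, 26, 27, 28, 29, 35, 36, 41, 45, 46, 48, 49, 51, 53, 57}; there are 30 of them.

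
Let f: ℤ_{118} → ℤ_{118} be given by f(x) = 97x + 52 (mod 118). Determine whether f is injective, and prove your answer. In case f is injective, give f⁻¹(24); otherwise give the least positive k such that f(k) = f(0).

By definition, injectivity means: for all a, b in the domain, f(a) = f(b) implies a = b.
If f(a) = f(b), then 97a ≡ 97b (mod 118). Because gcd(97, 118) = 1, we may cancel 97 to get a ≡ b (mod 118).
Thus f is injective.
We now compute 97⁻¹ mod 118 explicitly. Euclid's algorithm: 118 = 1·97 + 21, 97 = 4·21 + 13, 21 = 1·13 + 8, 13 = 1·8 + 5, 8 = 1·5 + 3, 5 = 1·3 + 2, 3 = 1·2 + 1; back-substituting gives 1 = 73·97 − 60·118, so 97⁻¹ ≡ 73 (mod 118).
Since f is injective, we compute f⁻¹(24): solve 97x + 52 ≡ 24 (mod 118), i.e. 97x ≡ 90 (mod 118).
Multiplying by 97⁻¹ = 73 gives x ≡ 73·90 = 6570 = 55·118 + 80 ≡ 80 (mod 118).
Check: f(80) = 97·80 + 52 = 7812 = 66·118 + 24 ≡ 24 (mod 118).

80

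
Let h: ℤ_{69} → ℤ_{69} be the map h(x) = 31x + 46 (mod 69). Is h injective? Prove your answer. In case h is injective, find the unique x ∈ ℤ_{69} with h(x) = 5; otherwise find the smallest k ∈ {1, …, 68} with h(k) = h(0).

If h(a) = h(b), then 31a ≡ 31b (mod 69). Because gcd(31, 69) = 1, we may cancel 31 to get a ≡ b (mod 69).
Therefore h is injective.
We now compute 31⁻¹ mod 69 explicitly. Euclid's algorithm: 69 = 2·31 + 7, 31 = 4·7 + 3, 7 = 2·3 + 1; back-substituting gives 1 = 49·31 − 22·69, so 31⁻¹ ≡ 49 (mod 69).
Since h is injective, we compute h⁻¹(5): solve 31x + 46 ≡ 5 (mod 69), i.e. 31x ≡ 28 (mod 69).
Multiplying by 31⁻¹ = 49 gives x ≡ 49·28 = 1372 = 19·69 + 61 ≡ 61 (mod 69).
Check: h(61) = 31·61 + 46 = 1937 = 28·69 + 5 ≡ 5 (mod 69).

61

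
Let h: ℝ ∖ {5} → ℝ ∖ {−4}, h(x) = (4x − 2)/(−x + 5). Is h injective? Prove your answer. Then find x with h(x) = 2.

2

Suppose h(u) = h(v). Cross-multiplying: (4u − 2)(−v + 5) = (4v − 2)(−u + 5).
Expanding both sides and cancelling the symmetric terms leaves 18·(u − v) = 0. Since 18 ≠ 0, u = v. Thus h is injective.
Solving h(x) = 2: cross-multiplying gives 4x − 2 = 2(−x + 5), which rearranges to 6x = 12, so x = 2.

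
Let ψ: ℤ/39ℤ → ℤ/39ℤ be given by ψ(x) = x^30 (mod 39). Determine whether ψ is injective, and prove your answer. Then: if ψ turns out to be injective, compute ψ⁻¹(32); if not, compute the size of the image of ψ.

6

ψ(1) = 1^30 = 1.
ψ(4): Repeated squaring mod 39: 4^1 ≡ 4, 4^2 ≡ 4² = 16, 4^4 ≡ 16² = 256 ≡ 22, 4^8 ≡ 22² = 484 ≡ 16, 4^16 ≡ 16² = 256 ≡ 22. Since 30 = 16 + 8 + 4 + 2, 4^30 ≡ 22·16·22·16: 22·16 = 352 ≡ 1, then 1·22 = 22, then 22·16 = 352 ≡ 1. So 4^30 ≡ 1 (mod 39).
So ψ(1) = ψ(4) = 1 while 1 ≠ 4, hence ψ is not injective.
Since ψ is not injective, we determine |image(ψ)|. Computing x^30 mod 39 for each x (by repeated squaring, reducing mod 39 at every step), the values ψ(0), ψ(1), …, ψ(38) are: 0, 1, 25, 27, 1, 25, 12, 25, 25, 27, 1, 25, 27, 13, 1, 12, 1, 1, 12, 25, 25, 12, 1, 1, 12, 1, 13, 27, 25, 1, 27, 25, 25, 12, 25, 1, 27, 25, 1.
The distinct values are {0, 1, 12, 13, 25, 27}; there are 6 of them.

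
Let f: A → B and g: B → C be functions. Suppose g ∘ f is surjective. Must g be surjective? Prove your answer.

surjective

Let c ∈ C. Since g ∘ f is surjective, some a ∈ A has g(f(a)) = c. Then b = f(a) ∈ B satisfies g(b) = c. So g is surjective.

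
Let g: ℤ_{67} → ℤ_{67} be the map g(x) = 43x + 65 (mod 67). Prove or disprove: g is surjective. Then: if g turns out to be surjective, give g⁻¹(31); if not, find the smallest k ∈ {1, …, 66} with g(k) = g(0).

Recall: g is surjective if every y in the codomain equals g(x) for some x in the domain.
Since gcd(43, 67) = 1, 43 is invertible modulo 67. Euclid's algorithm: 67 = 1·43 + 24, 43 = 1·24 + 19, 24 = 1·19 + 5, 19 = 3·5 + 4, 5 = 1·4 + 1; back-substituting gives 1 = 53·43 − 34·67, so 43⁻¹ ≡ 53 (mod 67).
Then y ↦ 53(y − 65) is a two-sided inverse to g, so every y ∈ ℤ_{67} has a preimage.
Thus g is surjective.
Since g is surjective, we compute g⁻¹(31): solve 43x + 65 ≡ 31 (mod 67), i.e. 43x ≡ 33 (mod 67).
Multiplying by 43⁻¹ = 53 gives x ≡ 53·33 = 1749 = 26·67 + 7 ≡ 7 (mod 67).
Check: g(7) = 43·7 + 65 = 366 = 5·67 + 31 ≡ 31 (mod 67).

7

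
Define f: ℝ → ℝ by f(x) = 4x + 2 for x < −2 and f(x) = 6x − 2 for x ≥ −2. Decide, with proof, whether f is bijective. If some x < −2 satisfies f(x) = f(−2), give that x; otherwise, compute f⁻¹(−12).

-4

Both pieces are strictly increasing (slopes 4 and 6), so each is injective on its own interval.
The left piece maps (−∞, −2) onto (−∞, −6); the right piece maps [−2, ∞) onto [−14, ∞).
These images overlap. In particular f(−2) = −14 (right piece), and solving 4x + 2 = −14 on the left piece gives x = −4 < −2.
So f(−4) = f(−2) with −4 ≠ −2, and f is not injective, hence not bijective. This x = −4 is the requested value below −2.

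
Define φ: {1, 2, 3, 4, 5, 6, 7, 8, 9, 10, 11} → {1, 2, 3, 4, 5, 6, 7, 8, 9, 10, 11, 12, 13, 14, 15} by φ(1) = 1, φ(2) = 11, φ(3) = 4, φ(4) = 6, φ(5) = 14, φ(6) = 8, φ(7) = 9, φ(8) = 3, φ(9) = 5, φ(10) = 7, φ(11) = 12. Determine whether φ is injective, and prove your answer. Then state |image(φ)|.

11

The values φ(1), …, φ(11) are 1, 11, 4, 6, 14, 8, 9, 3, 5, 7, 12 — all distinct.
So φ(a) = φ(b) only when a = b, and φ is injective.
The image of φ is {1, 3, 4, 5, 6, 7, 8, 9, 11, 12, 14}, which has 11 elements.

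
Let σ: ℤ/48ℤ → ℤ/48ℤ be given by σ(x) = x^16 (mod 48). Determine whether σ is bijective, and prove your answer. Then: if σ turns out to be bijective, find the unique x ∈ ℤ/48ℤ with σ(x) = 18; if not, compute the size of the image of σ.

σ(2): Repeated squaring mod 48: 2^1 ≡ 2, 2^2 ≡ 2² = 4, 2^4 ≡ 4² = 16, 2^8 ≡ 16² = 256 ≡ 16, 2^16 ≡ 16² = 256 ≡ 16. So 2^16 ≡ 16 (mod 48).
σ(4): Repeated squaring mod 48: 4^1 ≡ 4, 4^2 ≡ 4² = 16, 4^4 ≡ 16² = 256 ≡ 16, 4^8 ≡ 16² = 256 ≡ 16, 4^16 ≡ 16² = 256 ≡ 16. So 4^16 ≡ 16 (mod 48).
So σ(2) = σ(4) = 16 while 2 ≠ 4, thus σ is not injective, hence not bijective.
Since σ is not bijective, we determine |image(σ)|. Computing x^16 mod 48 for each x (by repeated squaring, reducing mod 48 at every step), the values σ(0), σ(1), …, σ(47) are: 0, 1, 16, 33, 16, 1, 0, 1, 16, 33, 16, 1, 0, 1, 16, 33, 16, 1, 0, 1, 16, 33, 16, 1, 0, 1, 16, 33, 16, 1, 0, 1, 16, 33, 16, 1, 0, 1, 16, 33, 16, 1, 0, 1, 16, 33, 16, 1.
The distinct values are {0, 1, 16, 33}; there are 4 of them.

4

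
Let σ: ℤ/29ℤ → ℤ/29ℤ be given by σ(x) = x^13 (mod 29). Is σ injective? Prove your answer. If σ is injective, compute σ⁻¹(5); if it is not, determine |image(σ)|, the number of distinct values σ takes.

6

Since 29 is prime, the nonzero elements of ℤ/29ℤ form a cyclic group of order 28.
As gcd(13, 28) = 1, raising to the 13th power is a bijection on this group: if u^13 ≡ v^13 then (uv^{−1})^13 = 1, and the only element of order dividing gcd(13, 28) = 1 is 1, so u = v.
With σ(0) = 0 this makes σ injective on all of ℤ/29ℤ, hence bijective (finite equal-size domain and codomain). In particular σ is injective.
Since σ is injective, we find the preimage of 5. The inverse of x ↦ x^13 on (ℤ/29ℤ)^× is x ↦ x^13, because 13·13 = 169 = 6·28 + 1 ≡ 1 (mod 28) and x^{28} = 1 for x ≠ 0 (Fermat). So σ⁻¹(5) = 5^13 mod 29.
Repeated squaring mod 29: 5^1 ≡ 5, 5^2 ≡ 5² = 25, 5^4 ≡ 25² = 625 ≡ 16, 5^8 ≡ 16² = 256 ≡ 24. Since 13 = 8 + 4 + 1, 5^13 ≡ 24·16·5: 24·16 = 384 ≡ 7, then 7·5 = 35 ≡ 6. So 5^13 ≡ 6 (mod 29).
Hence σ⁻¹(5) = 6.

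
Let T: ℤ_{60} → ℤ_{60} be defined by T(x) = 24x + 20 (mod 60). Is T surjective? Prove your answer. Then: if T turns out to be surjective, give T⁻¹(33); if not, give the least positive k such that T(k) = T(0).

5

Since gcd(24, 60) = 12, we have 24x ≡ 0 (mod 12) for all x, so T(x) ≡ 8 (mod 12).
But 0 ≢ 8 (mod 12), so 0 ∈ ℤ_{60} has no preimage. Therefore T is not surjective.
Since T is not surjective, we find the least positive k with T(k) = T(0): this means 24k ≡ 0 (mod 60), i.e. 60 ∣ 24k. Since gcd(24, 60) = 12, dividing through by 12 this holds exactly when 5 ∣ 2k, and as gcd(2, 5) = 1, exactly when 5 ∣ k.
The smallest positive such k is 5.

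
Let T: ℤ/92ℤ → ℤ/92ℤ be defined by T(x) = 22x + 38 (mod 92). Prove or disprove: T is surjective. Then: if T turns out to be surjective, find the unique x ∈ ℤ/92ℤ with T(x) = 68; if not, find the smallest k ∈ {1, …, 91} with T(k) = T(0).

By definition, surjectivity means every element of the codomain has a preimage under T.
Since gcd(22, 92) = 2, we have 22x ≡ 0 (mod 2) for all x, so T(x) ≡ 0 (mod 2).
But 1 ≢ 0 (mod 2), so 1 ∈ ℤ/92ℤ has no preimage. Thus T is not surjective.
Since T is not surjective, we find the least positive k with T(k) = T(0): this means 22k ≡ 0 (mod 92), i.e. 92 ∣ 22k. Since gcd(22, 92) = 2, dividing through by 2 this holds exactly when 46 ∣ 11k, and as gcd(11, 46) = 1, exactly when 46 ∣ k.
The smallest positive such k is 46.

46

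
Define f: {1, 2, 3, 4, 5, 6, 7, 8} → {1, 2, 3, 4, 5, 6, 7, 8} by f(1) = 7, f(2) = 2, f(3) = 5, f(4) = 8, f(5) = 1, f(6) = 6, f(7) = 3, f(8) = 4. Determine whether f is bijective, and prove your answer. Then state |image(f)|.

The values 7, 2, 5, 8, 1, 6, 3, 4 are a permutation of {1, 2, 3, 4, 5, 6, 7, 8}: each element appears exactly once.
So f is injective and surjective, hence bijective.
The image of f is {1, 2, 3, 4, 5, 6, 7, 8}, which has 8 elements.

8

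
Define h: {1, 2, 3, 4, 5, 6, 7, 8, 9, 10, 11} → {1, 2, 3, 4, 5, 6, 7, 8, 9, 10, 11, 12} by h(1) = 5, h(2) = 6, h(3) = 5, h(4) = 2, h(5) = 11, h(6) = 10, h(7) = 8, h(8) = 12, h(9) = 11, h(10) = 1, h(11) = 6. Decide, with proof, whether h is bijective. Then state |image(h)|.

h(1) = 5 = h(3) with 1 ≠ 3, so h is not injective, hence not bijective.
The image of h is {1, 2, 5, 6, 8, 10, 11, 12}, which has 8 elements.

8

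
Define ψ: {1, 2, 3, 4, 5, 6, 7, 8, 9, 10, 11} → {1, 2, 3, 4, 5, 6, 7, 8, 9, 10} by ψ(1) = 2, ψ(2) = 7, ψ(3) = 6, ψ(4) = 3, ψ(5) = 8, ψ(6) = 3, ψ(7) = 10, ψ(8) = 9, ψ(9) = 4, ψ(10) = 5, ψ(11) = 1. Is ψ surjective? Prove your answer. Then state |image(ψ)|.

Every element of the codomain has a preimage: 1 = ψ(11), 2 = ψ(1), 3 = ψ(4), 4 = ψ(9), 5 = ψ(10), 6 = ψ(3), 7 = ψ(2), 8 = ψ(5), 9 = ψ(8), 10 = ψ(7).
Hence ψ is surjective.
The image of ψ is {1, 2, 3, 4, 5, 6, 7, 8, 9, 10}, which has 10 elements.

10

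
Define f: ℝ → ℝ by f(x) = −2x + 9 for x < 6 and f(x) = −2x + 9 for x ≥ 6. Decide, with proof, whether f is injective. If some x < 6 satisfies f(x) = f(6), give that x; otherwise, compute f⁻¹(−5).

7

Both pieces are strictly decreasing (slopes −2 and −2), so each is injective on its own interval.
The left piece maps (−∞, 6) onto (−3, ∞); the right piece maps [6, ∞) onto (−∞, −3].
These images are disjoint, so no value is attained by both pieces. Thus f is injective.
Because the two images are disjoint, no x < 6 has f(x) = f(6), so we compute f⁻¹(−5): −5 lies in (−∞, −3], so solve −2x + 9 = −5: x = (−5 − 9)/(−2) = 7.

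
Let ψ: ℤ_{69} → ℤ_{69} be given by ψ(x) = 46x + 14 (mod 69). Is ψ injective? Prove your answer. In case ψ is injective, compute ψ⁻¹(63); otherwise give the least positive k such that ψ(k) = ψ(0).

By definition, ψ is injective if ψ(a) = ψ(b) implies a = b.
We have gcd(46, 69) = 23 > 1. Taking a = 0 and b = 3: ψ(0) = 14 and ψ(3) = 46·3 + 14 = 152 ≡ 14 (mod 69).
So ψ(0) = ψ(3) while 0 ≠ 3, therefore ψ is not injective.
Since ψ is not injective, we find the least positive k with ψ(k) = ψ(0): this means 46k ≡ 0 (mod 69), i.e. 69 ∣ 46k. Since gcd(46, 69) = 23, dividing through by 23 this holds exactly when 3 ∣ 2k, and as gcd(2, 3) = 1, exactly when 3 ∣ k.
The smallest positive such k is 3.

3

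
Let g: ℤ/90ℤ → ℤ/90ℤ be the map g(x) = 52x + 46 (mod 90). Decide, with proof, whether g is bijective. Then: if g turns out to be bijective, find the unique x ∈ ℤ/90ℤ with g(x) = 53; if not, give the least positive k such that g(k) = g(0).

45

We have gcd(52, 90) = 2 > 1. Taking u = 0 and v = 45: g(0) = 46 and g(45) = 52·45 + 46 = 2386 ≡ 46 (mod 90).
So g(0) = g(45) while 0 ≠ 45, so g is not injective, hence not bijective.
Since g is not bijective, we find the least positive k with g(k) = g(0): this means 52k ≡ 0 (mod 90), i.e. 90 ∣ 52k. Since gcd(52, 90) = 2, dividing through by 2 this holds exactly when 45 ∣ 26k, and as gcd(26, 45) = 1, exactly when 45 ∣ k.
The smallest positive such k is 45.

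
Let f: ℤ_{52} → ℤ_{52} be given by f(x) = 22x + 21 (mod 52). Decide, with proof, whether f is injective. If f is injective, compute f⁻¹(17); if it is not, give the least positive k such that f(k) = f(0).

By definition, f is injective when f(s) = f(t) forces s = t.
We have gcd(22, 52) = 2 > 1. Taking s = 0 and t = 26: f(0) = 21 and f(26) = 22·26 + 21 = 593 ≡ 21 (mod 52).
So f(0) = f(26) while 0 ≠ 26, thus f is not injective.
Since f is not injective, we find the least positive k with f(k) = f(0): this means 22k ≡ 0 (mod 52), i.e. 52 ∣ 22k. Since gcd(22, 52) = 2, dividing through by 2 this holds exactly when 26 ∣ 11k, and as gcd(11, 26) = 1, exactly when 26 ∣ k.
The smallest positive such k is 26.

26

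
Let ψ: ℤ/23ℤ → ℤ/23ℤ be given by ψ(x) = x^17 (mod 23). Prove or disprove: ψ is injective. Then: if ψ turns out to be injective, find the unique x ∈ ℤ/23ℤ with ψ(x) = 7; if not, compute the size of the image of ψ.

Since 23 is prime, the nonzero elements of ℤ/23ℤ form a cyclic group of order 22.
As gcd(17, 22) = 1, raising to the 17th power is a bijection on this group: if x_1^17 ≡ x_2^17 then (x_1x_2^{−1})^17 = 1, and the only element of order dividing gcd(17, 22) = 1 is 1, so x_1 = x_2.
With ψ(0) = 0 this makes ψ injective on all of ℤ/23ℤ, hence bijective (finite equal-size domain and codomain). In particular ψ is injective.
Since ψ is injective, we find the preimage of 7. The inverse of x ↦ x^17 on (ℤ/23ℤ)^× is x ↦ x^13, because 17·13 = 221 = 10·22 + 1 ≡ 1 (mod 22) and x^{22} = 1 for x ≠ 0 (Fermat). So ψ⁻¹(7) = 7^13 mod 23.
Repeated squaring mod 23: 7^1 ≡ 7, 7^2 ≡ 7² = 49 ≡ 3, 7^4 ≡ 3² = 9, 7^8 ≡ 9² = 81 ≡ 12. Since 13 = 8 + 4 + 1, 7^13 ≡ 12·9·7: 12·9 = 108 ≡ 16, then 16·7 = 112 ≡ 20. So 7^13 ≡ 20 (mod 23).
Hence ψ⁻¹(7) = 20.

20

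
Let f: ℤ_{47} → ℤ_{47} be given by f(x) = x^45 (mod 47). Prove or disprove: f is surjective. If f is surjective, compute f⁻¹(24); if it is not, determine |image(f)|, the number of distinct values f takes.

Since 47 is prime, the nonzero elements of ℤ_{47} form a cyclic group of order 46.
As gcd(45, 46) = 1, raising to the 45th power is a bijection on this group: if x_1^45 ≡ x_2^45 then (x_1x_2^{−1})^45 = 1, and the only element of order dividing gcd(45, 46) = 1 is 1, so x_1 = x_2.
With f(0) = 0 this makes f injective on all of ℤ_{47}, hence bijective (finite equal-size domain and codomain). In particular f is surjective.
Since f is surjective, we find the preimage of 24. The inverse of x ↦ x^45 on (ℤ_{47})^× is x ↦ x^45, because 45·45 = 2025 = 44·46 + 1 ≡ 1 (mod 46) and x^{46} = 1 for x ≠ 0 (Fermat). So f⁻¹(24) = 24^45 mod 47.
Repeated squaring mod 47: 24^1 ≡ 24, 24^2 ≡ 24² = 576 ≡ 12, 24^4 ≡ 12² = 144 ≡ 3, 24^8 ≡ 3² = 9, 24^16 ≡ 9² = 81 ≡ 34, 24^32 ≡ 34² = 1156 ≡ 28. Since 45 = 32 + 8 + 4 + 1, 24^45 ≡ 28·9·3·24: 28·9 = 252 ≡ 17, then 17·3 = 51 ≡ 4, then 4·24 = 96 ≡ 2. So 24^45 ≡ 2 (mod 47).
Hence f⁻¹(24) = 2.

2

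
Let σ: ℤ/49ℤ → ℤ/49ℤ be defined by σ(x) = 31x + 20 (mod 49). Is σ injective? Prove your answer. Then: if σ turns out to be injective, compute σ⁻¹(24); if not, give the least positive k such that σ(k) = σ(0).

Suppose σ(u) = σ(v) in ℤ/49ℤ. Then 31u + 20 ≡ 31v + 20 (mod 49), hence 31(u − v) ≡ 0 (mod 49).
Since gcd(31, 49) = 1, 31 is invertible modulo 49, so u − v ≡ 0 (mod 49), i.e. u = v.
So σ is injective.
We now compute 31⁻¹ mod 49 explicitly. Euclid's algorithm: 49 = 1·31 + 18, 31 = 1·18 + 13, 18 = 1·13 + 5, 13 = 2·5 + 3, 5 = 1·3 + 2, 3 = 1·2 + 1; back-substituting gives 1 = 19·31 − 12·49, so 31⁻¹ ≡ 19 (mod 49).
Since σ is injective, we find σ⁻¹(24): we need 31x ≡ 24 − 20 ≡ 4 (mod 49). Using 31⁻¹ = 19: x ≡ 19·4 = 76 = 1·49 + 27, so x = 27.
Check: σ(27) = 31·27 + 20 = 857 = 17·49 + 24 ≡ 24 (mod 49).

27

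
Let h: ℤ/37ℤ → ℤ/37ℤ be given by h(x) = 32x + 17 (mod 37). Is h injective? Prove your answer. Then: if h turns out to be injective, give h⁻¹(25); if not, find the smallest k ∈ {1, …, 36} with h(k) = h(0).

If h(s) = h(t), then 32s ≡ 32t (mod 37). Because gcd(32, 37) = 1, we may cancel 32 to get s ≡ t (mod 37).
Thus h is injective.
We now compute 32⁻¹ mod 37 explicitly. Euclid's algorithm: 37 = 1·32 + 5, 32 = 6·5 + 2, 5 = 2·2 + 1; back-substituting gives 1 = 22·32 − 19·37, so 32⁻¹ ≡ 22 (mod 37).
Since h is injective, we compute h⁻¹(25): solve 32x + 17 ≡ 25 (mod 37), i.e. 32x ≡ 8 (mod 37).
Multiplying by 32⁻¹ = 22 gives x ≡ 22·8 = 176 = 4·37 + 28 ≡ 28 (mod 37).
Check: h(28) = 32·28 + 17 = 913 = 24·37 + 25 ≡ 25 (mod 37).

28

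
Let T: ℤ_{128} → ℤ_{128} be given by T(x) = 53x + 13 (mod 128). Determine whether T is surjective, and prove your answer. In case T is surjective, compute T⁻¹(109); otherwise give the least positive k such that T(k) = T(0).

96

Since gcd(53, 128) = 1, 53 is invertible modulo 128. Euclid's algorithm: 128 = 2·53 + 22, 53 = 2·22 + 9, 22 = 2·9 + 4, 9 = 2·4 + 1; back-substituting gives 1 = 29·53 − 12·128, so 53⁻¹ ≡ 29 (mod 128).
Then y ↦ 29(y − 13) is a two-sided inverse to T, so every y ∈ ℤ_{128} has a preimage.
Hence T is surjective.
Since T is surjective, we compute T⁻¹(109): solve 53x + 13 ≡ 109 (mod 128), i.e. 53x ≡ 96 (mod 128).
Multiplying by 53⁻¹ = 29 gives x ≡ 29·96 = 2784 = 21·128 + 96 ≡ 96 (mod 128).
Check: T(96) = 53·96 + 13 = 5101 = 39·128 + 109 ≡ 109 (mod 128).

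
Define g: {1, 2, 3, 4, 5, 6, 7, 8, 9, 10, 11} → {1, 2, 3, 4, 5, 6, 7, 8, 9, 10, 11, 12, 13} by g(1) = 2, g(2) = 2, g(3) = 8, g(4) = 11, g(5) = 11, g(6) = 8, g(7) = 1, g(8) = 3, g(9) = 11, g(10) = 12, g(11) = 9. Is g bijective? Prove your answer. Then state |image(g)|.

g(1) = 2 = g(2) with 1 ≠ 2, so g is not injective, hence not bijective.
The image of g is {1, 2, 3, 8, 9, 11, 12}, which has 7 elements.

7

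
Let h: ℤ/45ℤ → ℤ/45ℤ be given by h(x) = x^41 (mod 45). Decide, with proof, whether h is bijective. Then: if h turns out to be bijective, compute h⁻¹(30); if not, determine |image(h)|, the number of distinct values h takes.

35

h(0) = 0^41 = 0.
h(15): Repeated squaring mod 45: 15^1 ≡ 15, 15^2 ≡ 15² = 225 ≡ 0, 15^4 ≡ 0² = 0, 15^8 ≡ 0² = 0, 15^16 ≡ 0² = 0, 15^32 ≡ 0² = 0. Since 41 = 32 + 8 + 1, 15^41 ≡ 0·0·15: 0·0 = 0, then 0·15 = 0. So 15^41 ≡ 0 (mod 45).
So h(0) = h(15) = 0 while 0 ≠ 15, thus h is not injective, hence not bijective.
Since h is not bijective, we determine |image(h)|. Computing x^41 mod 45 for each x (by repeated squaring, reducing mod 45 at every step), the values h(0), h(1), …, h(44) are: 0, 1, 32, 18, 34, 20, 36, 22, 8, 9, 10, 41, 27, 43, 29, 0, 31, 17, 18, 19, 5, 36, 7, 38, 9, 40, 26, 27, 28, 14, 0, 16, 2, 18, 4, 35, 36, 37, 23, 9, 25, 11, 27, 13, 44.
The distinct values are {0, 1, 2, 4, 5, 7, 8, 9, 10, 11, 13, 14, 16, 17, 18, 19, 20, 22, 23, 25, 26, 27, 28, 29, 31, 32, 34, 35, 36, 37, 38, 40, 41, 43, 44}; there are 35 of them.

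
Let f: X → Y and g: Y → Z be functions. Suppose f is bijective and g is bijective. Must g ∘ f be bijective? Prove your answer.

Injectivity: if g(f(x_1)) = g(f(x_2)) then f(x_1) = f(x_2) (g injective) so x_1 = x_2 (f injective).
Surjectivity: for c ∈ Z pick b with g(b) = c, then a with f(a) = b; then (g ∘ f)(a) = c.
Thus g ∘ f is bijective.

bijective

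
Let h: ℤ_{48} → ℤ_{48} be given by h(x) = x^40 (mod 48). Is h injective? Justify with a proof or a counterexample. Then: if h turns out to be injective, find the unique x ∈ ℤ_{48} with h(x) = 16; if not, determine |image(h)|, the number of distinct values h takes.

h(2): Repeated squaring mod 48: 2^1 ≡ 2, 2^2 ≡ 2² = 4, 2^4 ≡ 4² = 16, 2^8 ≡ 16² = 256 ≡ 16, 2^16 ≡ 16² = 256 ≡ 16, 2^32 ≡ 16² = 256 ≡ 16. Since 40 = 32 + 8, 2^40 ≡ 16·16: 16·16 = 256 ≡ 16. So 2^40 ≡ 16 (mod 48).
h(4): Repeated squaring mod 48: 4^1 ≡ 4, 4^2 ≡ 4² = 16, 4^4 ≡ 16² = 256 ≡ 16, 4^8 ≡ 16² = 256 ≡ 16, 4^16 ≡ 16² = 256 ≡ 16, 4^32 ≡ 16² = 256 ≡ 16. Since 40 = 32 + 8, 4^40 ≡ 16·16: 16·16 = 256 ≡ 16. So 4^40 ≡ 16 (mod 48).
So h(2) = h(4) = 16 while 2 ≠ 4, hence h is not injective.
Since h is not injective, we determine |image(h)|. Computing x^40 mod 48 for each x (by repeated squaring, reducing mod 48 at every step), the values h(0), h(1), …, h(47) are: 0, 1, 16, 33, 16, 1, 0, 1, 16, 33, 16, 1, 0, 1, 16, 33, 16, 1, 0, 1, 16, 33, 16, 1, 0, 1, 16, 33, 16, 1, 0, 1, 16, 33, 16, 1, 0, 1, 16, 33, 16, 1, 0, 1, 16, 33, 16, 1.
The distinct values are {0, 1, 16, 33}; there are 4 of them.

4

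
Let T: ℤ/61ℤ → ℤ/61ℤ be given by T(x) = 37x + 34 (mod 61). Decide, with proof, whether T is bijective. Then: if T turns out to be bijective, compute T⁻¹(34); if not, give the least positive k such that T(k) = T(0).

0

Recall that injectivity means: for all s, t in the domain, T(s) = T(t) implies s = t.
Suppose T(s) = T(t) in ℤ/61ℤ. Then 37s + 34 ≡ 37t + 34 (mod 61), therefore 37(s − t) ≡ 0 (mod 61).
Since gcd(37, 61) = 1, 37 is invertible modulo 61, thus s − t ≡ 0 (mod 61), i.e. s = t.
We now compute 37⁻¹ mod 61 explicitly. Euclid's algorithm: 61 = 1·37 + 24, 37 = 1·24 + 13, 24 = 1·13 + 11, 13 = 1·11 + 2, 11 = 5·2 + 1; back-substituting gives 1 = 33·37 − 20·61, so 37⁻¹ ≡ 33 (mod 61).
Then y ↦ 33(y − 34) is a two-sided inverse to T, so every y ∈ ℤ/61ℤ has a preimage.
So T is bijective.
Since T is bijective, we compute T⁻¹(34): solve 37x + 34 ≡ 34 (mod 61), i.e. 37x ≡ 0 (mod 61).
Multiplying by 37⁻¹ = 33 gives x ≡ 33·0 = 0 ≡ 0 (mod 61).
Check: T(0) = 37·0 + 34 = 34 ≡ 34 (mod 61).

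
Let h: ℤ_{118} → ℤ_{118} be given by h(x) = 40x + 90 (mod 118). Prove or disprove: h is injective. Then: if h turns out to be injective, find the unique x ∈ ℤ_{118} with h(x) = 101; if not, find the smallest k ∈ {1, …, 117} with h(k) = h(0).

59

By definition, injectivity means: for all s, t in the domain, h(s) = h(t) implies s = t.
We have gcd(40, 118) = 2 > 1. Taking s = 0 and t = 59: h(0) = 90 and h(59) = 40·59 + 90 = 2450 ≡ 90 (mod 118).
So h(0) = h(59) while 0 ≠ 59, thus h is not injective.
Since h is not injective, we find the least positive k with h(k) = h(0): this means 40k ≡ 0 (mod 118), i.e. 118 ∣ 40k. Since gcd(40, 118) = 2, dividing through by 2 this holds exactly when 59 ∣ 20k, and as gcd(20, 59) = 1, exactly when 59 ∣ k.
The smallest positive such k is 59.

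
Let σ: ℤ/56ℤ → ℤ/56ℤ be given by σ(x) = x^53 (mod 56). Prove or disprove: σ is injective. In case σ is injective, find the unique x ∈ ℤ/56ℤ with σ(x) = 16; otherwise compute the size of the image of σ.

σ(0) = 0^53 = 0.
σ(14): Repeated squaring mod 56: 14^1 ≡ 14, 14^2 ≡ 14² = 196 ≡ 28, 14^4 ≡ 28² = 784 ≡ 0, 14^8 ≡ 0² = 0, 14^16 ≡ 0² = 0, 14^32 ≡ 0² = 0. Since 53 = 32 + 16 + 4 + 1, 14^53 ≡ 0·0·0·14: 0·0 = 0, then 0·0 = 0, then 0·14 = 0. So 14^53 ≡ 0 (mod 56).
So σ(0) = σ(14) = 0 while 0 ≠ 14, hence σ is not injective.
Since σ is not injective, we determine |image(σ)|. Computing x^53 mod 56 for each x (by repeated squaring, reducing mod 56 at every step), the values σ(0), σ(1), …, σ(55) are: 0, 1, 32, 19, 16, 45, 48, 7, 8, 25, 40, 51, 24, 13, 0, 15, 32, 33, 16, 3, 48, 21, 8, 39, 40, 9, 24, 27, 0, 29, 32, 47, 16, 17, 48, 35, 8, 53, 40, 23, 24, 41, 0, 43, 32, 5, 16, 31, 48, 49, 8, 11, 40, 37, 24, 55.
The distinct values are {0, 1, 3, 5, 7, 8, 9, 11, 13, 15, 16, 17, 19, 21, 23, 24, 25, 27, 29, 31, 32, 33, 35, 37, 39, 40, 41, 43, 45, 47, 48, 49, 51, 53, 55}; there are 35 of them.

35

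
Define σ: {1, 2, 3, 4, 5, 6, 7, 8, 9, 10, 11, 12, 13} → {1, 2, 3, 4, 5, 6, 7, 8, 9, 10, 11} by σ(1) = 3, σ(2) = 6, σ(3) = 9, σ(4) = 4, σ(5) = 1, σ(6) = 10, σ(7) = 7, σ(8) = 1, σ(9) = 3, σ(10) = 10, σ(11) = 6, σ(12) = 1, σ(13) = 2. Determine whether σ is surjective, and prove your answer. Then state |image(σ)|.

8

No element maps to 5, so σ is not surjective.
The image of σ is {1, 2, 3, 4, 6, 7, 9, 10}, which has 8 elements.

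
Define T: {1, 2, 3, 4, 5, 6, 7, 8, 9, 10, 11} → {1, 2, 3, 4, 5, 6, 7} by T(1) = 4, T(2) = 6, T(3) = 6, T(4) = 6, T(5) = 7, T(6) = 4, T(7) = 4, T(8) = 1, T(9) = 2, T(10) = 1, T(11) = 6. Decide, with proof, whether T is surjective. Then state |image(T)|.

5

No element maps to 3, so T is not surjective.
The image of T is {1, 2, 4, 6, 7}, which has 5 elements.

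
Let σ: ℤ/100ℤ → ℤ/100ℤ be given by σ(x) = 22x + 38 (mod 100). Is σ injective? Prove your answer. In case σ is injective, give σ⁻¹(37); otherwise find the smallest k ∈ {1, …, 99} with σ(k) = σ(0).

We have gcd(22, 100) = 2 > 1. Taking u = 0 and v = 50: σ(0) = 38 and σ(50) = 22·50 + 38 = 1138 ≡ 38 (mod 100).
So σ(0) = σ(50) while 0 ≠ 50, therefore σ is not injective.
Since σ is not injective, we find the least positive k with σ(k) = σ(0): this means 22k ≡ 0 (mod 100), i.e. 100 ∣ 22k. Since gcd(22, 100) = 2, dividing through by 2 this holds exactly when 50 ∣ 11k, and as gcd(11, 50) = 1, exactly when 50 ∣ k.
The smallest positive such k is 50.

50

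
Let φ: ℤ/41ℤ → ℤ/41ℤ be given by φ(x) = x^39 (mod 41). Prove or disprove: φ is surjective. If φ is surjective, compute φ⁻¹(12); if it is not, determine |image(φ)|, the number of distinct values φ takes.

24

Since 41 is prime, the nonzero elements of ℤ/41ℤ form a cyclic group of order 40.
As gcd(39, 40) = 1, raising to the 39th power is a bijection on this group: if a^39 ≡ b^39 then (ab^{−1})^39 = 1, and the only element of order dividing gcd(39, 40) = 1 is 1, so a = b.
With φ(0) = 0 this makes φ injective on all of ℤ/41ℤ, hence bijective (finite equal-size domain and codomain). In particular φ is surjective.
Since φ is surjective, we find the preimage of 12. The inverse of x ↦ x^39 on (ℤ/41ℤ)^× is x ↦ x^39, because 39·39 = 1521 = 38·40 + 1 ≡ 1 (mod 40) and x^{40} = 1 for x ≠ 0 (Fermat). So φ⁻¹(12) = 12^39 mod 41.
Repeated squaring mod 41: 12^1 ≡ 12, 12^2 ≡ 12² = 144 ≡ 21, 12^4 ≡ 21² = 441 ≡ 31, 12^8 ≡ 31² = 961 ≡ 18, 12^16 ≡ 18² = 324 ≡ 37, 12^32 ≡ 37² = 1369 ≡ 16. Since 39 = 32 + 4 + 2 + 1, 12^39 ≡ 16·31·21·12: 16·31 = 496 ≡ 4, then 4·21 = 84 ≡ 2, then 2·12 = 24. So 12^39 ≡ 24 (mod 41).
Hence φ⁻¹(12) = 24.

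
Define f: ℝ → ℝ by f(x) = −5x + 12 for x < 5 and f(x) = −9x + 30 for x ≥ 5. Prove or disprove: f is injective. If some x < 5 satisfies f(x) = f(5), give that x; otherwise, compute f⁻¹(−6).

18/5

Both pieces are strictly decreasing (slopes −5 and −9), so each is injective on its own interval.
The left piece maps (−∞, 5) onto (−13, ∞); the right piece maps [5, ∞) onto (−∞, −15].
These images are disjoint, so no value is attained by both pieces. So f is injective.
Because the two images are disjoint, no x < 5 has f(x) = f(5), so we compute f⁻¹(−6): −6 lies in (−13, ∞), so solve −5x + 12 = −6: x = (−6 − 12)/(−5) = 18/5.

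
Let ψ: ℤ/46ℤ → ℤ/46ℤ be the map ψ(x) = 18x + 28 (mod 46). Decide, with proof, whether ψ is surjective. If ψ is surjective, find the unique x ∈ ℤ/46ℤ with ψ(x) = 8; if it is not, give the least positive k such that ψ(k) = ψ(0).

23

Since gcd(18, 46) = 2, we have 18x ≡ 0 (mod 2) for all x, so ψ(x) ≡ 0 (mod 2).
But 1 ≢ 0 (mod 2), so 1 ∈ ℤ/46ℤ has no preimage. So ψ is not surjective.
Since ψ is not surjective, we find the least positive k with ψ(k) = ψ(0): this means 18k ≡ 0 (mod 46), i.e. 46 ∣ 18k. Since gcd(18, 46) = 2, dividing through by 2 this holds exactly when 23 ∣ 9k, and as gcd(9, 23) = 1, exactly when 23 ∣ k.
The smallest positive such k is 23.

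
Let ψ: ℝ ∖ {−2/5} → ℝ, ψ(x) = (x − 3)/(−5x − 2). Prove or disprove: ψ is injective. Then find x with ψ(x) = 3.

-3/16

Suppose ψ(u) = ψ(v). Cross-multiplying: (u − 3)(−5v − 2) = (v − 3)(−5u − 2).
Expanding both sides and cancelling the symmetric terms leaves −17·(u − v) = 0. Since −17 ≠ 0, u = v. So ψ is injective.
Solving ψ(x) = 3: cross-multiplying gives x − 3 = 3(−5x − 2), which rearranges to 16x = −3, so x = −3/16.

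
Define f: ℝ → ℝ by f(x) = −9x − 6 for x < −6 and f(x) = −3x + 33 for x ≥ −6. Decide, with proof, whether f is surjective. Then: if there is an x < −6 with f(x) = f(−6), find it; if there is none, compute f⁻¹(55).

-19/3

Both pieces are strictly decreasing (slopes −9 and −3), so each is injective on its own interval.
The left piece maps (−∞, −6) onto (48, ∞); the right piece maps [−6, ∞) onto (−∞, 51].
The union (48, ∞) ∪ (−∞, 51] covers ℝ, so f is surjective.
For the follow-up: the images overlap, so an x < −6 with f(x) = f(−6) exists. f(−6) = 51; solving −9x − 6 = 51 for x < −6 gives x = (51 + 6)/(−9) = −19/3.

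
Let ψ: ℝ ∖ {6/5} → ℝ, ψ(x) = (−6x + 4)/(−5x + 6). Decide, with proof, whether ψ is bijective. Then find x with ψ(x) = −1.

10/11

If ψ(x) = 6/5, cross-multiplying gives −5(−6x + 4) = −6(−5x + 6), which simplifies to −20 = −36 — false.  So 6/5 has no preimage and ψ is not surjective.
Therefore ψ is not bijective.
Solving ψ(x) = −1: cross-multiplying gives −6x + 4 = −1(−5x + 6), which rearranges to −11x = −10, so x = 10/11.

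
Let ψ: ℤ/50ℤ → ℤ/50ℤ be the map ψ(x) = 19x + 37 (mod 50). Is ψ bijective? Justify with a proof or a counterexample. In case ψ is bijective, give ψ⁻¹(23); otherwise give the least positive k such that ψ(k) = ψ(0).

By definition, injectivity means: for all x_1, x_2 in the domain, ψ(x_1) = ψ(x_2) implies x_1 = x_2.
Suppose ψ(x_1) = ψ(x_2) in ℤ/50ℤ. Then 19x_1 + 37 ≡ 19x_2 + 37 (mod 50), so 19(x_1 − x_2) ≡ 0 (mod 50).
Since gcd(19, 50) = 1, 19 is invertible modulo 50, so x_1 − x_2 ≡ 0 (mod 50), i.e. x_1 = x_2.
We now compute 19⁻¹ mod 50 explicitly. Euclid's algorithm: 50 = 2·19 + 12, 19 = 1·12 + 7, 12 = 1·7 + 5, 7 = 1·5 + 2, 5 = 2·2 + 1; back-substituting gives 1 = 29·19 − 11·50, so 19⁻¹ ≡ 29 (mod 50).
For any y ∈ ℤ/50ℤ, x = 29(y − 37) mod 50 satisfies ψ(x) = 19·29(y − 37) + 37 ≡ y (since 19·29 ≡ 1 mod 50). So every y has a preimage.
Thus ψ is bijective.
Since ψ is bijective, we compute ψ⁻¹(23): solve 19x + 37 ≡ 23 (mod 50), i.e. 19x ≡ 36 (mod 50).
Multiplying by 19⁻¹ = 29 gives x ≡ 29·36 = 1044 = 20·50 + 44 ≡ 44 (mod 50).
Check: ψ(44) = 19·44 + 37 = 873 = 17·50 + 23 ≡ 23 (mod 50).

44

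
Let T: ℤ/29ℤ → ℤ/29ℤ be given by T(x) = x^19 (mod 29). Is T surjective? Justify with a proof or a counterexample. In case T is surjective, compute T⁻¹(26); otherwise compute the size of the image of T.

Since 29 is prime, the nonzero elements of ℤ/29ℤ form a cyclic group of order 28.
As gcd(19, 28) = 1, raising to the 19th power is a bijection on this group: if a^19 ≡ b^19 then (ab^{−1})^19 = 1, and the only element of order dividing gcd(19, 28) = 1 is 1, so a = b.
With T(0) = 0 this makes T injective on all of ℤ/29ℤ, hence bijective (finite equal-size domain and codomain). In particular T is surjective.
Since T is surjective, we find the preimage of 26. The inverse of x ↦ x^19 on (ℤ/29ℤ)^× is x ↦ x^3, because 19·3 = 57 = 2·28 + 1 ≡ 1 (mod 28) and x^{28} = 1 for x ≠ 0 (Fermat). So T⁻¹(26) = 26^3 mod 29.
Repeated squaring mod 29: 26^1 ≡ 26, 26^2 ≡ 26² = 676 ≡ 9. Since 3 = 2 + 1, 26^3 ≡ 9·26: 9·26 = 234 ≡ 2. So 26^3 ≡ 2 (mod 29).
Hence T⁻¹(26) = 2.

2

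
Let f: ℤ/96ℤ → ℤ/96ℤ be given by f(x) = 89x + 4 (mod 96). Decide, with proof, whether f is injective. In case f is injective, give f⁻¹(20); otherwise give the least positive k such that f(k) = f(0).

If f(s) = f(t), then 89s ≡ 89t (mod 96). Because gcd(89, 96) = 1, we may cancel 89 to get s ≡ t (mod 96).
So f is injective.
We now compute 89⁻¹ mod 96 explicitly. Euclid's algorithm: 96 = 1·89 + 7, 89 = 12·7 + 5, 7 = 1·5 + 2, 5 = 2·2 + 1; back-substituting gives 1 = 41·89 − 38·96, so 89⁻¹ ≡ 41 (mod 96).
Since f is injective, we compute f⁻¹(20): solve 89x + 4 ≡ 20 (mod 96), i.e. 89x ≡ 16 (mod 96).
Multiplying by 89⁻¹ = 41 gives x ≡ 41·16 = 656 = 6·96 + 80 ≡ 80 (mod 96).
Check: f(80) = 89·80 + 4 = 7124 = 74·96 + 20 ≡ 20 (mod 96).

80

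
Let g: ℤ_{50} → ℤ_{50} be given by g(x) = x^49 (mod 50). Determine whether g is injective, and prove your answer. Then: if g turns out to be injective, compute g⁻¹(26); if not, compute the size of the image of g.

g(0) = 0^49 = 0.
g(10): Repeated squaring mod 50: 10^1 ≡ 10, 10^2 ≡ 10² = 100 ≡ 0, 10^4 ≡ 0² = 0, 10^8 ≡ 0² = 0, 10^16 ≡ 0² = 0, 10^32 ≡ 0² = 0. Since 49 = 32 + 16 + 1, 10^49 ≡ 0·0·10: 0·0 = 0, then 0·10 = 0. So 10^49 ≡ 0 (mod 50).
So g(0) = g(10) = 0 while 0 ≠ 10, thus g is not injective.
Since g is not injective, we determine |image(g)|. Computing x^49 mod 50 for each x (by repeated squaring, reducing mod 50 at every step), the values g(0), g(1), …, g(49) are: 0, 1, 12, 33, 44, 25, 46, 7, 28, 39, 0, 41, 2, 23, 34, 25, 36, 47, 18, 29, 0, 31, 42, 13, 24, 25, 26, 37, 8, 19, 0, 21, 32, 3, 14, 25, 16, 27, 48, 9, 0, 11, 22, 43, 4, 25, 6, 17, 38, 49.
The distinct values are {0, 1, 2, 3, 4, 6, 7, 8, 9, 11, 12, 13, 14, 16, 17, 18, 19, 21, 22, 23, 24, 25, 26, 27, 28, 29, 31, 32, 33, 34, 36, 37, 38, 39, 41, 42, 43, 44, 46, 47, 48, 49}; there are 42 of them.

42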